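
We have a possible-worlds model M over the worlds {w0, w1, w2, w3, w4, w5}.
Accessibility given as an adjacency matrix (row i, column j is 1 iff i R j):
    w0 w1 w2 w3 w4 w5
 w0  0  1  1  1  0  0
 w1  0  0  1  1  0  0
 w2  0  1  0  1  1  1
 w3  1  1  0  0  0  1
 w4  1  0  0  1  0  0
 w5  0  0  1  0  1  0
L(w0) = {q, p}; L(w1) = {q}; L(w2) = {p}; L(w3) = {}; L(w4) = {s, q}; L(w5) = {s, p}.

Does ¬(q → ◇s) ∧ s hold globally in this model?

Let φ = ¬(q → ◇s) ∧ s. Evaluate φ at each world:
  w0 (successors {w1, w2, w3}): φ is false.
  w1 (successors {w2, w3}): φ is false.
  w2 (successors {w1, w3, w4, w5}): φ is false.
  w3 (successors {w0, w1, w5}): φ is false.
  w4 (successors {w0, w3}): φ is true.
  w5 (successors {w2, w4}): φ is false.
Detail at w0 (counterexample):
  At w0: ¬(q → ◇s) is true, s is false, so ¬(q → ◇s) ∧ s is false.
    At w0: q → ◇s is false, so ¬(q → ◇s) is true.
      At w0: q is true, ◇s is false, so q → ◇s is false.

No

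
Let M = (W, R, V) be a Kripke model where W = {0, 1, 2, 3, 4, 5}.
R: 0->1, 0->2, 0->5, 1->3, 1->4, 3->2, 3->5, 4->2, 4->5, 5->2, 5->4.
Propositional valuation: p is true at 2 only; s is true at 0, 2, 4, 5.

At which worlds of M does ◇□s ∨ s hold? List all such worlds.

0, 1, 2, 3, 4, 5

Recall that □ψ holds at a world iff ψ holds at every accessible world, and ◇ψ holds iff ψ holds at some accessible world.
Let φ = ◇□s ∨ s. Evaluate φ at each world:
  0 (successors {1, 2, 5}): φ is true.
  1 (successors {3, 4}): φ is true.
  2 (successors ∅): φ is true.
  3 (successors {2, 5}): φ is true.
  4 (successors {2, 5}): φ is true.
  5 (successors {2, 4}): φ is true.
For instance, at 4:
  At 4: ◇□s is true, s is true, so ◇□s ∨ s is true.
    At 4: ◇□s requires □s at some successor in {2, 5}.
      □s holds at 2, so ◇□s is true at 4.
Satisfying worlds: {0, 1, 2, 3, 4, 5}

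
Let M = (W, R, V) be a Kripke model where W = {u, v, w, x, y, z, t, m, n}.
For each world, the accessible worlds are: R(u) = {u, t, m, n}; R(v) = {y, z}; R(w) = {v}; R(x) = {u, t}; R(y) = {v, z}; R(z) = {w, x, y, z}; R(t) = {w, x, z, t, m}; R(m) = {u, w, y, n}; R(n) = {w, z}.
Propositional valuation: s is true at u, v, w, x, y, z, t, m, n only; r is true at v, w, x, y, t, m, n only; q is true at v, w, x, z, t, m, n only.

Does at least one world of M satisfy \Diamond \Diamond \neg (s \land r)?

Yes

Recall that \Diamond ψ holds at a world iff ψ holds at some accessible world.
Let φ = \Diamond \Diamond \neg (s \land r). Evaluate φ at each world:
  u (successors {u, t, m, n}): φ is true.
  v (successors {y, z}): φ is true.
  w (successors {v}): φ is true.
  x (successors {u, t}): φ is true.
  y (successors {v, z}): φ is true.
  z (successors {w, x, y, z}): φ is true.
  t (successors {w, x, z, t, m}): φ is true.
  m (successors {u, w, y, n}): φ is true.
  n (successors {w, z}): φ is true.
Detail at u (witness):
  At u: \Diamond \Diamond \neg (s \land r) requires \Diamond \neg (s \land r) at some successor in {u, t, m, n}.
    \Diamond \neg (s \land r) holds at u, so \Diamond \Diamond \neg (s \land r) is true at u.
      At u: \Diamond \neg (s \land r) requires \neg (s \land r) at some successor in {u, t, m, n}.
        \neg (s \land r) holds at u, so \Diamond \neg (s \land r) is true at u.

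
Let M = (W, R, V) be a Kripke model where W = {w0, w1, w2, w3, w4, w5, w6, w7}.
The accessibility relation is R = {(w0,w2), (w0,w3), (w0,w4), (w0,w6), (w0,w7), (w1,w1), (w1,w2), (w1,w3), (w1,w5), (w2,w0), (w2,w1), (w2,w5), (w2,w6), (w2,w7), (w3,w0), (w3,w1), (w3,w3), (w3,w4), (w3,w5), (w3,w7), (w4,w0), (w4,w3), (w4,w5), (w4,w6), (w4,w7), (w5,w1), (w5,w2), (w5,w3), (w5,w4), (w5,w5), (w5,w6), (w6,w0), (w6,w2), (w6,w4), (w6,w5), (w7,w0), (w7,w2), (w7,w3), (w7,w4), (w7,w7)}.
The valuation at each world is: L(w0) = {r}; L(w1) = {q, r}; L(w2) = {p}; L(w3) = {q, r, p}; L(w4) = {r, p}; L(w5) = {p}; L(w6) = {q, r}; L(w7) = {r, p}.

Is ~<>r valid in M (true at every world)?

Let φ = ~<>r. Evaluate φ at each world:
  w0 (successors {w2, w3, w4, w6, w7}): φ is false.
  w1 (successors {w1, w2, w3, w5}): φ is false.
  w2 (successors {w0, w1, w5, w6, w7}): φ is false.
  w3 (successors {w0, w1, w3, w4, w5, w7}): φ is false.
  w4 (successors {w0, w3, w5, w6, w7}): φ is false.
  w5 (successors {w1, w2, w3, w4, w5, w6}): φ is false.
  w6 (successors {w0, w2, w4, w5}): φ is false.
  w7 (successors {w0, w2, w3, w4, w7}): φ is false.
Detail at w0 (counterexample):
  At w0: <>r is true, so ~<>r is false.
    At w0: <>r requires r at some successor in {w2, w3, w4, w6, w7}.
      r holds at w3, so <>r is true at w0.

No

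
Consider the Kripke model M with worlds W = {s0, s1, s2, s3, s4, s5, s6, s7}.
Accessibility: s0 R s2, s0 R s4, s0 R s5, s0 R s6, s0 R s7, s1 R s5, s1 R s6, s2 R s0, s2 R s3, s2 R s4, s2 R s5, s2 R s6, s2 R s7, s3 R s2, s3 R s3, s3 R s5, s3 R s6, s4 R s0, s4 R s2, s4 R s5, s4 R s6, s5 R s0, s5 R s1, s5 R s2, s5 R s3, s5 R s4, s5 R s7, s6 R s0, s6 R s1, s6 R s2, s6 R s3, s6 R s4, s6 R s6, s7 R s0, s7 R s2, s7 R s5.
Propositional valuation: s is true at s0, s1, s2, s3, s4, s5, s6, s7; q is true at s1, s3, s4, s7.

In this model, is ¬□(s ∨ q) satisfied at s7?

No

Recall that □ψ holds at a world iff ψ holds at every accessible world, and ◇ψ holds iff ψ holds at some accessible world.
At s7: □(s ∨ q) is true, so ¬□(s ∨ q) is false.
  At s7: □(s ∨ q) requires s ∨ q at every successor {s0, s2, s5}.
    At s0: s ∨ q is true.
    At s2: s ∨ q is true.
    At s5: s ∨ q is true.
  So □(s ∨ q) is true at s7.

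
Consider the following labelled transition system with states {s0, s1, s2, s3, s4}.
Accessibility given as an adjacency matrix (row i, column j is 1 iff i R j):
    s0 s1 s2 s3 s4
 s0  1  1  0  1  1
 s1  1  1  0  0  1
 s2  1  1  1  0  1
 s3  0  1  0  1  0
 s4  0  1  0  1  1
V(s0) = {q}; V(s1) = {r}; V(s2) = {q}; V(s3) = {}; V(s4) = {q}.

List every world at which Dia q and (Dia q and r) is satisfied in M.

Let φ = Dia q and (Dia q and r). Evaluate φ at each world:
  s0 (successors {s0, s1, s3, s4}): φ is false.
  s1 (successors {s0, s1, s4}): φ is true.
  s2 (successors {s0, s1, s2, s4}): φ is false.
  s3 (successors {s1, s3}): φ is false.
  s4 (successors {s1, s3, s4}): φ is false.
For instance, at s0:
  At s0: Dia q is true, Dia q and r is false, so Dia q and (Dia q and r) is false.
    At s0: Dia q requires q at some successor in {s0, s1, s3, s4}.
      q holds at s0, so Dia q is true at s0.
    At s0: Dia q is true, r is false, so Dia q and r is false.
      At s0: Dia q requires q at some successor in {s0, s1, s3, s4}.
        q holds at s0, so Dia q is true at s0.
Satisfying worlds: {s1}

s1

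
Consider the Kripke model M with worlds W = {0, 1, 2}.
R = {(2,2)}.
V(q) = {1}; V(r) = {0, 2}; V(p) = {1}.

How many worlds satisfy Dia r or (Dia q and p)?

1

Let φ = Dia r or (Dia q and p). Evaluate φ at each world:
  0 (successors ∅): φ is false.
  1 (successors ∅): φ is false.
  2 (successors {2}): φ is true.
For instance, at 2:
  At 2: Dia r is true, Dia q and p is false, so Dia r or (Dia q and p) is true.
    At 2: Dia r requires r at some successor in {2}.
      r holds at 2, so Dia r is true at 2.
    At 2: Dia q is false, p is false, so Dia q and p is false.
      At 2: Dia q requires q at some successor in {2}.
        At 2: q is false.
      So Dia q is false at 2.
Satisfying worlds: {2}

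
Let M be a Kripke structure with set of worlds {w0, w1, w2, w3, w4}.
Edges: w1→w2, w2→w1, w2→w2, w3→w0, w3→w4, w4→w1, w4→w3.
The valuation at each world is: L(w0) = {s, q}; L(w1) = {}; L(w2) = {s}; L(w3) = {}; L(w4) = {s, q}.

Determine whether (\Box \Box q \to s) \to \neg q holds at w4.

At w4: \Box \Box q \to s is true, \neg q is false, so (\Box \Box q \to s) \to \neg q is false.
  At w4: \Box \Box q is false, s is true, so \Box \Box q \to s is true.
    At w4: \Box \Box q requires \Box q at every successor {w1, w3}.
      \Box q fails at w1, so \Box \Box q is false at w4.

No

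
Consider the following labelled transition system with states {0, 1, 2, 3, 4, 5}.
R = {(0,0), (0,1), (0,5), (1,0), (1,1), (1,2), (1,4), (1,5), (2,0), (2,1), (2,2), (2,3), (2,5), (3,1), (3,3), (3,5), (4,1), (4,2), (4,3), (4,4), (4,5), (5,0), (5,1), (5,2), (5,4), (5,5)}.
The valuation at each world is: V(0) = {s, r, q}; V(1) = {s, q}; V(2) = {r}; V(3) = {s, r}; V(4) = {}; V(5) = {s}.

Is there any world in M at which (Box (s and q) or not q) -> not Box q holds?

Yes

Let φ = (Box (s and q) or not q) -> not Box q. Evaluate φ at each world:
  0 (successors {0, 1, 5}): φ is true.
  1 (successors {0, 1, 2, 4, 5}): φ is true.
  2 (successors {0, 1, 2, 3, 5}): φ is true.
  3 (successors {1, 3, 5}): φ is true.
  4 (successors {1, 2, 3, 4, 5}): φ is true.
  5 (successors {0, 1, 2, 4, 5}): φ is true.
Detail at 0 (witness):
  At 0: Box (s and q) or not q is false, not Box q is true, so (Box (s and q) or not q) -> not Box q is true.
    At 0: Box (s and q) is false, not q is false, so Box (s and q) or not q is false.
      At 0: Box (s and q) requires s and q at every successor {0, 1, 5}.
        s and q fails at 5, so Box (s and q) is false at 0.
    At 0: Box q is false, so not Box q is true.
      At 0: Box q requires q at every successor {0, 1, 5}.
        q fails at 5, so Box q is false at 0.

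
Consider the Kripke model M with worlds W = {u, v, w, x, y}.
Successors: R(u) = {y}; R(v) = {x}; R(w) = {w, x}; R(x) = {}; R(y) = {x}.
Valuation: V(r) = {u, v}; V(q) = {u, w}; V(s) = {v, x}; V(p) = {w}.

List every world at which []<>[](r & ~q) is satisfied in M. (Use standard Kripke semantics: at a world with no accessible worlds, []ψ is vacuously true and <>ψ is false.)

Let φ = []<>[](r & ~q). Evaluate φ at each world:
  u (successors {y}): φ is true.
  v (successors {x}): φ is false.
  w (successors {w, x}): φ is false.
  x (successors ∅): φ is true.
  y (successors {x}): φ is false.
For instance, at y:
  At y: []<>[](r & ~q) requires <>[](r & ~q) at every successor {x}.
    <>[](r & ~q) fails at x, so []<>[](r & ~q) is false at y.
      At x: no accessible worlds, so <>[](r & ~q) is false.
Satisfying worlds: {u, x}

u, x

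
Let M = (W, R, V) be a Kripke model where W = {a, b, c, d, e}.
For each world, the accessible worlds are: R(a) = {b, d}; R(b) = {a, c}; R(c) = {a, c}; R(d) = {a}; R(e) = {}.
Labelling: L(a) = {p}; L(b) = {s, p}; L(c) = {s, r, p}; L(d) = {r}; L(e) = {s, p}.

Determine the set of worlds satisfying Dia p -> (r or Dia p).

a, b, c, d, e

Recall that Dia ψ holds at a world iff ψ holds at some accessible world.
Let φ = Dia p -> (r or Dia p). Evaluate φ at each world:
  a (successors {b, d}): φ is true.
  b (successors {a, c}): φ is true.
  c (successors {a, c}): φ is true.
  d (successors {a}): φ is true.
  e (successors ∅): φ is true.
For instance, at c:
  At c: Dia p is true, r or Dia p is true, so Dia p -> (r or Dia p) is true.
    At c: Dia p requires p at some successor in {a, c}.
      p holds at a, so Dia p is true at c.
    At c: r is true, Dia p is true, so r or Dia p is true.
      At c: Dia p requires p at some successor in {a, c}.
        p holds at a, so Dia p is true at c.
Satisfying worlds: {a, b, c, d, e}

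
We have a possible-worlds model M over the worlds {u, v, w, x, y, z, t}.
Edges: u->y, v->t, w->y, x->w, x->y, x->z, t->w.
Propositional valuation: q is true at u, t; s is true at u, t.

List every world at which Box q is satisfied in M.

Let φ = Box q. Evaluate φ at each world:
  u (successors {y}): φ is false.
  v (successors {t}): φ is true.
  w (successors {y}): φ is false.
  x (successors {w, y, z}): φ is false.
  y (successors ∅): φ is true.
  z (successors ∅): φ is true.
  t (successors {w}): φ is false.
For instance, at x:
  At x: Box q requires q at every successor {w, y, z}.
    q fails at w, so Box q is false at x.
Satisfying worlds: {v, y, z}

v, y, z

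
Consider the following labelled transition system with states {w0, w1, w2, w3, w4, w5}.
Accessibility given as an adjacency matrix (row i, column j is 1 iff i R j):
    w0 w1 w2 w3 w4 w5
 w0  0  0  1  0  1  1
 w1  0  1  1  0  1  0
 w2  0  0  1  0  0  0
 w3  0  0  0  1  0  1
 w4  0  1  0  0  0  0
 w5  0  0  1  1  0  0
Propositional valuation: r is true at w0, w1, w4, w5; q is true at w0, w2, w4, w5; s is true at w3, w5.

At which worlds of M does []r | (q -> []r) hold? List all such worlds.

w1, w3, w4

Recall that []ψ holds at a world iff ψ holds at every accessible world, and <>ψ holds iff ψ holds at some accessible world.
Let φ = []r | (q -> []r). Evaluate φ at each world:
  w0 (successors {w2, w4, w5}): φ is false.
  w1 (successors {w1, w2, w4}): φ is true.
  w2 (successors {w2}): φ is false.
  w3 (successors {w3, w5}): φ is true.
  w4 (successors {w1}): φ is true.
  w5 (successors {w2, w3}): φ is false.
For instance, at w5:
  At w5: []r is false, q -> []r is false, so []r | (q -> []r) is false.
    At w5: []r requires r at every successor {w2, w3}.
      r fails at w2, so []r is false at w5.
    At w5: q is true, []r is false, so q -> []r is false.
      At w5: []r requires r at every successor {w2, w3}.
        r fails at w2, so []r is false at w5.
Satisfying worlds: {w1, w3, w4}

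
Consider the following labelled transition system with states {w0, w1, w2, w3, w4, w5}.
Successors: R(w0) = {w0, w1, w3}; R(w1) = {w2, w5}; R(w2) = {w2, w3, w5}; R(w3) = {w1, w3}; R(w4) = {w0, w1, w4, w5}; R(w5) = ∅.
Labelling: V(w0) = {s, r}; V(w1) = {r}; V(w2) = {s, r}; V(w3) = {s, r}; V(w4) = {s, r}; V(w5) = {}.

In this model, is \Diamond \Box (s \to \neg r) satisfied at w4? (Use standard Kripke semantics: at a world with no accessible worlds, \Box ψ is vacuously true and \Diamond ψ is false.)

Recall that \Box ψ holds at a world iff ψ holds at every accessible world, and \Diamond ψ holds iff ψ holds at some accessible world.
At w4: \Diamond \Box (s \to \neg r) requires \Box (s \to \neg r) at some successor in {w0, w1, w4, w5}.
  \Box (s \to \neg r) holds at w5, so \Diamond \Box (s \to \neg r) is true at w4.
    At w5: no accessible worlds, so \Box (s \to \neg r) holds vacuously.

Yes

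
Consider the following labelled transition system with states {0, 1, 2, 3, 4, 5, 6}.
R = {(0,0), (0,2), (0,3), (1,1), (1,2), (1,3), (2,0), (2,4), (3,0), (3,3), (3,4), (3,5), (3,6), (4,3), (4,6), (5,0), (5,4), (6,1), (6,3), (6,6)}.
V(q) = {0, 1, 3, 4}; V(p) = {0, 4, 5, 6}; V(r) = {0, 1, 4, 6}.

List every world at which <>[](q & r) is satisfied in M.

0, 1, 3

Let φ = <>[](q & r). Evaluate φ at each world:
  0 (successors {0, 2, 3}): φ is true.
  1 (successors {1, 2, 3}): φ is true.
  2 (successors {0, 4}): φ is false.
  3 (successors {0, 3, 4, 5, 6}): φ is true.
  4 (successors {3, 6}): φ is false.
  5 (successors {0, 4}): φ is false.
  6 (successors {1, 3, 6}): φ is false.
For instance, at 2:
  At 2: <>[](q & r) requires [](q & r) at some successor in {0, 4}.
    At 0: [](q & r) is false.
    At 4: [](q & r) is false.
  So <>[](q & r) is false at 2.
Satisfying worlds: {0, 1, 3}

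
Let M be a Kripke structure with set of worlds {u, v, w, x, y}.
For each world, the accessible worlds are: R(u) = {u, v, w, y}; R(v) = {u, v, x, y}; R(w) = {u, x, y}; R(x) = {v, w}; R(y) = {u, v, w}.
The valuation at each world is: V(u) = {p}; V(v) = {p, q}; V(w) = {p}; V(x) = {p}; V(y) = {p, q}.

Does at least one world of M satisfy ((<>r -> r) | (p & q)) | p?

Yes

Let φ = ((<>r -> r) | (p & q)) | p. Evaluate φ at each world:
  u (successors {u, v, w, y}): φ is true.
  v (successors {u, v, x, y}): φ is true.
  w (successors {u, x, y}): φ is true.
  x (successors {v, w}): φ is true.
  y (successors {u, v, w}): φ is true.
Detail at u (witness):
  At u: (<>r -> r) | (p & q) is true, p is true, so ((<>r -> r) | (p & q)) | p is true.
    At u: <>r -> r is true, p & q is false, so (<>r -> r) | (p & q) is true.
      At u: <>r is false, r is false, so <>r -> r is true.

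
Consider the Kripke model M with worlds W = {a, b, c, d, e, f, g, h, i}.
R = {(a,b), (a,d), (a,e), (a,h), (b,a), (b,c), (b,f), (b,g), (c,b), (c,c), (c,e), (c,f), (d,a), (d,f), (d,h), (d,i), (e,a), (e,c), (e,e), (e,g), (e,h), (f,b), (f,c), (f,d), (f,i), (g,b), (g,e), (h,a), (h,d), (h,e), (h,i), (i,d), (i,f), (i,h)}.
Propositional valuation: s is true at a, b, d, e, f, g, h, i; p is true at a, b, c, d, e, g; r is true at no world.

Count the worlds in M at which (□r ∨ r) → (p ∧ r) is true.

9

Recall that □ψ holds at a world iff ψ holds at every accessible world, and ◇ψ holds iff ψ holds at some accessible world.
Let φ = (□r ∨ r) → (p ∧ r). Evaluate φ at each world:
  a (successors {b, d, e, h}): φ is true.
  b (successors {a, c, f, g}): φ is true.
  c (successors {b, c, e, f}): φ is true.
  d (successors {a, f, h, i}): φ is true.
  e (successors {a, c, e, g, h}): φ is true.
  f (successors {b, c, d, i}): φ is true.
  g (successors {b, e}): φ is true.
  h (successors {a, d, e, i}): φ is true.
  i (successors {d, f, h}): φ is true.
For instance, at e:
  At e: □r ∨ r is false, p ∧ r is false, so (□r ∨ r) → (p ∧ r) is true.
    At e: □r is false, r is false, so □r ∨ r is false.
      At e: □r requires r at every successor {a, c, e, g, h}.
        r fails at a, so □r is false at e.
Satisfying worlds: {a, b, c, d, e, f, g, h, i}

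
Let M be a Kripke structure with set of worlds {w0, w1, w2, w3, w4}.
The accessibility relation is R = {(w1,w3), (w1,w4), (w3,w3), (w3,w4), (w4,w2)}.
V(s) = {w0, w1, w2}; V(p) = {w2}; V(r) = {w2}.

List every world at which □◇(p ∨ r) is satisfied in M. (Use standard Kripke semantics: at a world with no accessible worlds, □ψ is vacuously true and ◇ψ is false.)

w0, w2

Recall that □ψ holds at a world iff ψ holds at every accessible world, and ◇ψ holds iff ψ holds at some accessible world.
Let φ = □◇(p ∨ r). Evaluate φ at each world:
  w0 (successors ∅): φ is true.
  w1 (successors {w3, w4}): φ is false.
  w2 (successors ∅): φ is true.
  w3 (successors {w3, w4}): φ is false.
  w4 (successors {w2}): φ is false.
For instance, at w3:
  At w3: □◇(p ∨ r) requires ◇(p ∨ r) at every successor {w3, w4}.
    ◇(p ∨ r) fails at w3, so □◇(p ∨ r) is false at w3.
      At w3: ◇(p ∨ r) requires p ∨ r at some successor in {w3, w4}.
        At w3: p ∨ r is false.
        At w4: p ∨ r is false.
      So ◇(p ∨ r) is false at w3.
Satisfying worlds: {w0, w2}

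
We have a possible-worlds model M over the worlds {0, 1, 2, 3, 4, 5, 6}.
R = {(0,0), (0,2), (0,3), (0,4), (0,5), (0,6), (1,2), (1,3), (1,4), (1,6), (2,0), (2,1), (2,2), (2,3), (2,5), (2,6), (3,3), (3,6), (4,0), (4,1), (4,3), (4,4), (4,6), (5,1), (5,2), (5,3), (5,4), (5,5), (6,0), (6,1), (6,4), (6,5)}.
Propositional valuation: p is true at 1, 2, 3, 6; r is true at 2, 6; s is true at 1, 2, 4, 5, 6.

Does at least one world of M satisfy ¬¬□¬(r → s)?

Let φ = ¬¬□¬(r → s). Evaluate φ at each world:
  0 (successors {0, 2, 3, 4, 5, 6}): φ is false.
  1 (successors {2, 3, 4, 6}): φ is false.
  2 (successors {0, 1, 2, 3, 5, 6}): φ is false.
  3 (successors {3, 6}): φ is false.
  4 (successors {0, 1, 3, 4, 6}): φ is false.
  5 (successors {1, 2, 3, 4, 5}): φ is false.
  6 (successors {0, 1, 4, 5}): φ is false.
For instance, at 0:
  At 0: ¬□¬(r → s) is true, so ¬¬□¬(r → s) is false.
    At 0: □¬(r → s) is false, so ¬□¬(r → s) is true.
      At 0: □¬(r → s) requires ¬(r → s) at every successor {0, 2, 3, 4, 5, 6}.
        ¬(r → s) fails at 0, so □¬(r → s) is false at 0.

No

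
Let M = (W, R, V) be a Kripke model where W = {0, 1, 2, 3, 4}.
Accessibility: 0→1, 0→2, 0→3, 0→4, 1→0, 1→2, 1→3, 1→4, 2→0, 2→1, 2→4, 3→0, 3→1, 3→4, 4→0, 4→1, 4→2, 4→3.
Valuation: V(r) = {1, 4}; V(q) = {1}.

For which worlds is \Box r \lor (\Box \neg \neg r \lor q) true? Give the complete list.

Let φ = \Box r \lor (\Box \neg \neg r \lor q). Evaluate φ at each world:
  0 (successors {1, 2, 3, 4}): φ is false.
  1 (successors {0, 2, 3, 4}): φ is true.
  2 (successors {0, 1, 4}): φ is false.
  3 (successors {0, 1, 4}): φ is false.
  4 (successors {0, 1, 2, 3}): φ is false.
For instance, at 3:
  At 3: \Box r is false, \Box \neg \neg r \lor q is false, so \Box r \lor (\Box \neg \neg r \lor q) is false.
    At 3: \Box r requires r at every successor {0, 1, 4}.
      r fails at 0, so \Box r is false at 3.
    At 3: \Box \neg \neg r is false, q is false, so \Box \neg \neg r \lor q is false.
      At 3: \Box \neg \neg r requires \neg \neg r at every successor {0, 1, 4}.
        \neg \neg r fails at 0, so \Box \neg \neg r is false at 3.
Satisfying worlds: {1}

1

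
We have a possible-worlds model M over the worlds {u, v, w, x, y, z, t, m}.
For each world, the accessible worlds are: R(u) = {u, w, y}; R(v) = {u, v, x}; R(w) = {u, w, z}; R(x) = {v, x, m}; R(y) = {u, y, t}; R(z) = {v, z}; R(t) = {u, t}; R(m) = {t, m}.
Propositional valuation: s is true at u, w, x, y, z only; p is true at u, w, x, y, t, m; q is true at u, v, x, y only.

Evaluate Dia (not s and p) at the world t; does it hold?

Recall that Dia ψ holds at a world iff ψ holds at some accessible world.
At t: Dia (not s and p) requires not s and p at some successor in {u, t}.
  not s and p holds at t, so Dia (not s and p) is true at t.

Yes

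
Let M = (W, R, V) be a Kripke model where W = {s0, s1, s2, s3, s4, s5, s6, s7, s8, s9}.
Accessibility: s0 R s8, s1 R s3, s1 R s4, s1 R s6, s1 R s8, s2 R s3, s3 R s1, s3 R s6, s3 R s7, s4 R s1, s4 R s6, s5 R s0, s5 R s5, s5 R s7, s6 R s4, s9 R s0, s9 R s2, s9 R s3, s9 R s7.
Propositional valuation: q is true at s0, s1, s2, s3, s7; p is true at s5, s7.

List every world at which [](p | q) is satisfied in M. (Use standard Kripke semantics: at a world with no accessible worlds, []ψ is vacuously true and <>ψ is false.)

s2, s5, s7, s8, s9

Let φ = [](p | q). Evaluate φ at each world:
  s0 (successors {s8}): φ is false.
  s1 (successors {s3, s4, s6, s8}): φ is false.
  s2 (successors {s3}): φ is true.
  s3 (successors {s1, s6, s7}): φ is false.
  s4 (successors {s1, s6}): φ is false.
  s5 (successors {s0, s5, s7}): φ is true.
  s6 (successors {s4}): φ is false.
  s7 (successors ∅): φ is true.
  s8 (successors ∅): φ is true.
  s9 (successors {s0, s2, s3, s7}): φ is true.
For instance, at s0:
  At s0: [](p | q) requires p | q at every successor {s8}.
    p | q fails at s8, so [](p | q) is false at s0.
Satisfying worlds: {s2, s5, s7, s8, s9}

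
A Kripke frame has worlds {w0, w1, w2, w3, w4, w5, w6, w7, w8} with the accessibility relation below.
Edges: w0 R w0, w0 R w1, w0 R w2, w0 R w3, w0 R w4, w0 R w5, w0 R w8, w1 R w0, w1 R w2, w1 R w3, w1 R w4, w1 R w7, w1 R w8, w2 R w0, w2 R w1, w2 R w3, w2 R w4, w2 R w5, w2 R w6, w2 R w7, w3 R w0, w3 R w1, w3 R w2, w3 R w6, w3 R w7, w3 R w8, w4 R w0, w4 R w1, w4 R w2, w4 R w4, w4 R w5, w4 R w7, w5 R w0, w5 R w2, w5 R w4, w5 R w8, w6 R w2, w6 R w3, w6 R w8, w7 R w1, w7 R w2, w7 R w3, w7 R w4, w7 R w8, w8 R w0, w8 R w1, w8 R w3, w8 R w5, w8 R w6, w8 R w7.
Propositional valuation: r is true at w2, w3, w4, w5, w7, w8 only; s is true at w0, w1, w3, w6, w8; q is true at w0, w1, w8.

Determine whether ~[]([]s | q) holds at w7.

Recall that []ψ holds at a world iff ψ holds at every accessible world, and <>ψ holds iff ψ holds at some accessible world.
At w7: []([]s | q) is false, so ~[]([]s | q) is true.
  At w7: []([]s | q) requires []s | q at every successor {w1, w2, w3, w4, w8}.
    []s | q fails at w2, so []([]s | q) is false at w7.
      At w2: []s is false, q is false, so []s | q is false.

Yes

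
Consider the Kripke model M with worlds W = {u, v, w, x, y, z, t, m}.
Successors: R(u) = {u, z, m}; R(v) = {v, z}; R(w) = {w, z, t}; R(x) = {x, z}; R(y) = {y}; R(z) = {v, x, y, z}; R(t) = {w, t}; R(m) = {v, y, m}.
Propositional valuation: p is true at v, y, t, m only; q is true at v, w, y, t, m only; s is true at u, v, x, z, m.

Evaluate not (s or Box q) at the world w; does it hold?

At w: s or Box q is false, so not (s or Box q) is true.
  At w: s is false, Box q is false, so s or Box q is false.
    At w: Box q requires q at every successor {w, z, t}.
      q fails at z, so Box q is false at w.

Yes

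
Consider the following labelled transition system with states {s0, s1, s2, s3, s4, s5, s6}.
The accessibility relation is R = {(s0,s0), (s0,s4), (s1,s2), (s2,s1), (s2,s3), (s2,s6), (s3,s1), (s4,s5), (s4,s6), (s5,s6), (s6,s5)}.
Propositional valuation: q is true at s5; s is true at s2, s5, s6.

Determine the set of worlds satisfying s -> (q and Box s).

Recall that Box ψ holds at a world iff ψ holds at every accessible world, and Dia ψ holds iff ψ holds at some accessible world.
Let φ = s -> (q and Box s). Evaluate φ at each world:
  s0 (successors {s0, s4}): φ is true.
  s1 (successors {s2}): φ is true.
  s2 (successors {s1, s3, s6}): φ is false.
  s3 (successors {s1}): φ is true.
  s4 (successors {s5, s6}): φ is true.
  s5 (successors {s6}): φ is true.
  s6 (successors {s5}): φ is false.
For instance, at s0:
  At s0: s is false, q and Box s is false, so s -> (q and Box s) is true.
    At s0: q is false, Box s is false, so q and Box s is false.
      At s0: Box s requires s at every successor {s0, s4}.
        s fails at s0, so Box s is false at s0.
Satisfying worlds: {s0, s1, s3, s4, s5}

s0, s1, s3, s4, s5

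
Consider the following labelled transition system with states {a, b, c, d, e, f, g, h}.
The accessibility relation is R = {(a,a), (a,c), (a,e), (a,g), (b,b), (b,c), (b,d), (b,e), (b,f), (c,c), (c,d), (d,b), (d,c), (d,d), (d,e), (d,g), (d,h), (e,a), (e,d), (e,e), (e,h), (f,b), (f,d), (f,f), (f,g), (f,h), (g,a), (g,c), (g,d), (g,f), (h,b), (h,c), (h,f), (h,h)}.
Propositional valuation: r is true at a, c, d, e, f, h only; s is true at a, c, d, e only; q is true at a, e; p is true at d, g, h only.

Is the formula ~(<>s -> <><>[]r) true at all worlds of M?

No

Let φ = ~(<>s -> <><>[]r). Evaluate φ at each world:
  a (successors {a, c, e, g}): φ is false.
  b (successors {b, c, d, e, f}): φ is false.
  c (successors {c, d}): φ is false.
  d (successors {b, c, d, e, g, h}): φ is false.
  e (successors {a, d, e, h}): φ is false.
  f (successors {b, d, f, g, h}): φ is false.
  g (successors {a, c, d, f}): φ is false.
  h (successors {b, c, f, h}): φ is false.
Detail at a (counterexample):
  At a: <>s -> <><>[]r is true, so ~(<>s -> <><>[]r) is false.
    At a: <>s is true, <><>[]r is true, so <>s -> <><>[]r is true.
      At a: <>s requires s at some successor in {a, c, e, g}.
        s holds at a, so <>s is true at a.
      At a: <><>[]r requires <>[]r at some successor in {a, c, e, g}.
        <>[]r holds at a, so <><>[]r is true at a.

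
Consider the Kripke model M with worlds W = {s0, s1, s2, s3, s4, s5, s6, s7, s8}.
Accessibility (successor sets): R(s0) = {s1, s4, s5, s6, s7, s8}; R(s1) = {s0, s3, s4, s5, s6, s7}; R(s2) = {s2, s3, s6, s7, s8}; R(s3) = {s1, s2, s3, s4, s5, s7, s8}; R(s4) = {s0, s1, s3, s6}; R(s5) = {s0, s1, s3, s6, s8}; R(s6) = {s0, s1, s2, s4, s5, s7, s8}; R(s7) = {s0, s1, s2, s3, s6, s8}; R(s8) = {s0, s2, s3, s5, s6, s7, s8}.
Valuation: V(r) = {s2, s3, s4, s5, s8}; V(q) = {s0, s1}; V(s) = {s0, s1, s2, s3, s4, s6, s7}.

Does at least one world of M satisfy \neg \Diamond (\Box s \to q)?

No

Let φ = \neg \Diamond (\Box s \to q). Evaluate φ at each world:
  s0 (successors {s1, s4, s5, s6, s7, s8}): φ is false.
  s1 (successors {s0, s3, s4, s5, s6, s7}): φ is false.
  s2 (successors {s2, s3, s6, s7, s8}): φ is false.
  s3 (successors {s1, s2, s3, s4, s5, s7, s8}): φ is false.
  s4 (successors {s0, s1, s3, s6}): φ is false.
  s5 (successors {s0, s1, s3, s6, s8}): φ is false.
  s6 (successors {s0, s1, s2, s4, s5, s7, s8}): φ is false.
  s7 (successors {s0, s1, s2, s3, s6, s8}): φ is false.
  s8 (successors {s0, s2, s3, s5, s6, s7, s8}): φ is false.
For instance, at s5:
  At s5: \Diamond (\Box s \to q) is true, so \neg \Diamond (\Box s \to q) is false.
    At s5: \Diamond (\Box s \to q) requires \Box s \to q at some successor in {s0, s1, s3, s6, s8}.
      \Box s \to q holds at s0, so \Diamond (\Box s \to q) is true at s5.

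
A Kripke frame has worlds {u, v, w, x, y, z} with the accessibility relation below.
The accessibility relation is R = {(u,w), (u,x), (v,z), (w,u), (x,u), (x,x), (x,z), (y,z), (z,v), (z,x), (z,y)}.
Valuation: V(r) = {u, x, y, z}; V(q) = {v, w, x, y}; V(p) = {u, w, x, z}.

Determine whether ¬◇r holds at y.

No

Recall that ◇ψ holds at a world iff ψ holds at some accessible world.
At y: ◇r is true, so ¬◇r is false.
  At y: ◇r requires r at some successor in {z}.
    r holds at z, so ◇r is true at y.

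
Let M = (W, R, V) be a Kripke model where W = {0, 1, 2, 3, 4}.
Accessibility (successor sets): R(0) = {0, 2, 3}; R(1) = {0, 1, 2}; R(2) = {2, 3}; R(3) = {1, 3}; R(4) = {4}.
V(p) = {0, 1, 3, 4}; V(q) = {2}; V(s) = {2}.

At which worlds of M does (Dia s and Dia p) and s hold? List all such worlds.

2

Let φ = (Dia s and Dia p) and s. Evaluate φ at each world:
  0 (successors {0, 2, 3}): φ is false.
  1 (successors {0, 1, 2}): φ is false.
  2 (successors {2, 3}): φ is true.
  3 (successors {1, 3}): φ is false.
  4 (successors {4}): φ is false.
For instance, at 4:
  At 4: Dia s and Dia p is false, s is false, so (Dia s and Dia p) and s is false.
    At 4: Dia s is false, Dia p is true, so Dia s and Dia p is false.
      At 4: Dia s requires s at some successor in {4}.
        At 4: s is false.
      So Dia s is false at 4.
      At 4: Dia p requires p at some successor in {4}.
        p holds at 4, so Dia p is true at 4.
Satisfying worlds: {2}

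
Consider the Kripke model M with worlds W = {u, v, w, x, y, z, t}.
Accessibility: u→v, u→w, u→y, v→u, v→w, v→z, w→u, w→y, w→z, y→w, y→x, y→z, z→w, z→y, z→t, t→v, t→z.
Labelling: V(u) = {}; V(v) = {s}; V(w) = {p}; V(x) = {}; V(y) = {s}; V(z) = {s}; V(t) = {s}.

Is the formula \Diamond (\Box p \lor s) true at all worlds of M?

Recall that \Box ψ holds at a world iff ψ holds at every accessible world, and \Diamond ψ holds iff ψ holds at some accessible world.
Let φ = \Diamond (\Box p \lor s). Evaluate φ at each world:
  u (successors {v, w, y}): φ is true.
  v (successors {u, w, z}): φ is true.
  w (successors {u, y, z}): φ is true.
  x (successors ∅): φ is false.
  y (successors {w, x, z}): φ is true.
  z (successors {w, y, t}): φ is true.
  t (successors {v, z}): φ is true.
Detail at x (counterexample):
  At x: no accessible worlds, so \Diamond (\Box p \lor s) is false.

No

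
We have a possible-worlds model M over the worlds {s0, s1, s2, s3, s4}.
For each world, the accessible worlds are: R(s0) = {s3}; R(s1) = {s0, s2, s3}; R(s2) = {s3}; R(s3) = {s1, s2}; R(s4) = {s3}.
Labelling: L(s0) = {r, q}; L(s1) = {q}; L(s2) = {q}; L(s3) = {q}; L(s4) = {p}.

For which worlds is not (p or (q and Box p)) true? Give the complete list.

Let φ = not (p or (q and Box p)). Evaluate φ at each world:
  s0 (successors {s3}): φ is true.
  s1 (successors {s0, s2, s3}): φ is true.
  s2 (successors {s3}): φ is true.
  s3 (successors {s1, s2}): φ is true.
  s4 (successors {s3}): φ is false.
For instance, at s3:
  At s3: p or (q and Box p) is false, so not (p or (q and Box p)) is true.
    At s3: p is false, q and Box p is false, so p or (q and Box p) is false.
      At s3: q is true, Box p is false, so q and Box p is false.
Satisfying worlds: {s0, s1, s2, s3}

s0, s1, s2, s3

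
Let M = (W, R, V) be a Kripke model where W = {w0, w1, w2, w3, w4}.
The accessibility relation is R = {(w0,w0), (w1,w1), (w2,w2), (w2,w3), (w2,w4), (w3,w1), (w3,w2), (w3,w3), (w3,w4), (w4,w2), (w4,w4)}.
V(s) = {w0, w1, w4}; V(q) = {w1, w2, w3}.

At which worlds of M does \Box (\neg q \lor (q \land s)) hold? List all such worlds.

Let φ = \Box (\neg q \lor (q \land s)). Evaluate φ at each world:
  w0 (successors {w0}): φ is true.
  w1 (successors {w1}): φ is true.
  w2 (successors {w2, w3, w4}): φ is false.
  w3 (successors {w1, w2, w3, w4}): φ is false.
  w4 (successors {w2, w4}): φ is false.
For instance, at w2:
  At w2: \Box (\neg q \lor (q \land s)) requires \neg q \lor (q \land s) at every successor {w2, w3, w4}.
    \neg q \lor (q \land s) fails at w2, so \Box (\neg q \lor (q \land s)) is false at w2.
Satisfying worlds: {w0, w1}

w0, w1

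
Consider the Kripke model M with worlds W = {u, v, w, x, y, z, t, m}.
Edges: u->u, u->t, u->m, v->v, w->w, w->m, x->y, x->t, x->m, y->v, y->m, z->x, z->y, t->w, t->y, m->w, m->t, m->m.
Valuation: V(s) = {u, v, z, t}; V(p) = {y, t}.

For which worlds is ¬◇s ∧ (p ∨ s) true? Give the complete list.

z, t

Recall that ◇ψ holds at a world iff ψ holds at some accessible world.
Let φ = ¬◇s ∧ (p ∨ s). Evaluate φ at each world:
  u (successors {u, t, m}): φ is false.
  v (successors {v}): φ is false.
  w (successors {w, m}): φ is false.
  x (successors {y, t, m}): φ is false.
  y (successors {v, m}): φ is false.
  z (successors {x, y}): φ is true.
  t (successors {w, y}): φ is true.
  m (successors {w, t, m}): φ is false.
For instance, at t:
  At t: ¬◇s is true, p ∨ s is true, so ¬◇s ∧ (p ∨ s) is true.
    At t: ◇s is false, so ¬◇s is true.
      At t: ◇s requires s at some successor in {w, y}.
        At w: s is false.
        At y: s is false.
      So ◇s is false at t.
Satisfying worlds: {z, t}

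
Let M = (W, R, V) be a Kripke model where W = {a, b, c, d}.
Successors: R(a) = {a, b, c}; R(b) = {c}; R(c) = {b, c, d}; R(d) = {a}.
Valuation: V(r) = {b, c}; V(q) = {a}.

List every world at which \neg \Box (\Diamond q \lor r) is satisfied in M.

none

Let φ = \neg \Box (\Diamond q \lor r). Evaluate φ at each world:
  a (successors {a, b, c}): φ is false.
  b (successors {c}): φ is false.
  c (successors {b, c, d}): φ is false.
  d (successors {a}): φ is false.
For instance, at c:
  At c: \Box (\Diamond q \lor r) is true, so \neg \Box (\Diamond q \lor r) is false.
    At c: \Box (\Diamond q \lor r) requires \Diamond q \lor r at every successor {b, c, d}.
      At b: \Diamond q \lor r is true.
      At c: \Diamond q \lor r is true.
      At d: \Diamond q \lor r is true.
    So \Box (\Diamond q \lor r) is true at c.
Satisfying worlds: none.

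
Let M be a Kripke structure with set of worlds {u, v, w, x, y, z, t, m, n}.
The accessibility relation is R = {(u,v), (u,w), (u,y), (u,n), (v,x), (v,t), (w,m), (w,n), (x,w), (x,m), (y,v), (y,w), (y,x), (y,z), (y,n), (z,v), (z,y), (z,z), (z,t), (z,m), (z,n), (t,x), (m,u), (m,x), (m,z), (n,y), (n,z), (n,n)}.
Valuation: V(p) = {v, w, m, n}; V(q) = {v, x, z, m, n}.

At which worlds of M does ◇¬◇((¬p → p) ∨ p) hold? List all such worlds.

u, v, w, x, y, z

Let φ = ◇¬◇((¬p → p) ∨ p). Evaluate φ at each world:
  u (successors {v, w, y, n}): φ is true.
  v (successors {x, t}): φ is true.
  w (successors {m, n}): φ is true.
  x (successors {w, m}): φ is true.
  y (successors {v, w, x, z, n}): φ is true.
  z (successors {v, y, z, t, m, n}): φ is true.
  t (successors {x}): φ is false.
  m (successors {u, x, z}): φ is false.
  n (successors {y, z, n}): φ is false.
For instance, at n:
  At n: ◇¬◇((¬p → p) ∨ p) requires ¬◇((¬p → p) ∨ p) at some successor in {y, z, n}.
    At y: ¬◇((¬p → p) ∨ p) is false.
    At z: ¬◇((¬p → p) ∨ p) is false.
    At n: ¬◇((¬p → p) ∨ p) is false.
  So ◇¬◇((¬p → p) ∨ p) is false at n.
Satisfying worlds: {u, v, w, x, y, z}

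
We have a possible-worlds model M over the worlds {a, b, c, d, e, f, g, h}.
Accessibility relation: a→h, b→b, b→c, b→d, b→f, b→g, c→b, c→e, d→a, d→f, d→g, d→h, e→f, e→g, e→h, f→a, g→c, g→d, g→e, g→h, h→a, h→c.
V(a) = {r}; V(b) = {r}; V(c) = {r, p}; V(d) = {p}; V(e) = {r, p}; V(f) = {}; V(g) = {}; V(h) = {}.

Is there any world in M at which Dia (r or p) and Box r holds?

Recall that Box ψ holds at a world iff ψ holds at every accessible world, and Dia ψ holds iff ψ holds at some accessible world.
Let φ = Dia (r or p) and Box r. Evaluate φ at each world:
  a (successors {h}): φ is false.
  b (successors {b, c, d, f, g}): φ is false.
  c (successors {b, e}): φ is true.
  d (successors {a, f, g, h}): φ is false.
  e (successors {f, g, h}): φ is false.
  f (successors {a}): φ is true.
  g (successors {c, d, e, h}): φ is false.
  h (successors {a, c}): φ is true.
Detail at c (witness):
  At c: Dia (r or p) is true, Box r is true, so Dia (r or p) and Box r is true.
    At c: Dia (r or p) requires r or p at some successor in {b, e}.
      r or p holds at b, so Dia (r or p) is true at c.
    At c: Box r requires r at every successor {b, e}.
      At b: r is true.
      At e: r is true.
    So Box r is true at c.

Yes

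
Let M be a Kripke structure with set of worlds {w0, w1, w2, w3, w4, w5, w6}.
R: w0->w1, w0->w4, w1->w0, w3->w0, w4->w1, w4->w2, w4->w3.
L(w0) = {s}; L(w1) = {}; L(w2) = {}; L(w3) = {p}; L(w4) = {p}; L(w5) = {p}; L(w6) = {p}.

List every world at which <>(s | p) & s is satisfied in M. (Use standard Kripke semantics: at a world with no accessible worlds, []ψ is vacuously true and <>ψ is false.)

w0

Let φ = <>(s | p) & s. Evaluate φ at each world:
  w0 (successors {w1, w4}): φ is true.
  w1 (successors {w0}): φ is false.
  w2 (successors ∅): φ is false.
  w3 (successors {w0}): φ is false.
  w4 (successors {w1, w2, w3}): φ is false.
  w5 (successors ∅): φ is false.
  w6 (successors ∅): φ is false.
For instance, at w0:
  At w0: <>(s | p) is true, s is true, so <>(s | p) & s is true.
    At w0: <>(s | p) requires s | p at some successor in {w1, w4}.
      s | p holds at w4, so <>(s | p) is true at w0.
Satisfying worlds: {w0}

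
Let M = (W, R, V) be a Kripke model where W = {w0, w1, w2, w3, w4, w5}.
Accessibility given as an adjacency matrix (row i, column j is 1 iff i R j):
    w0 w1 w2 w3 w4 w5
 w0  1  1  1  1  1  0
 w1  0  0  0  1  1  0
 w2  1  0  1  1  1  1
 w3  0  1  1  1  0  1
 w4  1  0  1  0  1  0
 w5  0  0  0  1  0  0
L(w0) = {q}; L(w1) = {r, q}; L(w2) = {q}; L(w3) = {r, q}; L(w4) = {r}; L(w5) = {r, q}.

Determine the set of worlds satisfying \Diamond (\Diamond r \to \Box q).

Let φ = \Diamond (\Diamond r \to \Box q). Evaluate φ at each world:
  w0 (successors {w0, w1, w2, w3, w4}): φ is true.
  w1 (successors {w3, w4}): φ is true.
  w2 (successors {w0, w2, w3, w4, w5}): φ is true.
  w3 (successors {w1, w2, w3, w5}): φ is true.
  w4 (successors {w0, w2, w4}): φ is false.
  w5 (successors {w3}): φ is true.
For instance, at w0:
  At w0: \Diamond (\Diamond r \to \Box q) requires \Diamond r \to \Box q at some successor in {w0, w1, w2, w3, w4}.
    \Diamond r \to \Box q holds at w3, so \Diamond (\Diamond r \to \Box q) is true at w0.
      At w3: \Diamond r is true, \Box q is true, so \Diamond r \to \Box q is true.
Satisfying worlds: {w0, w1, w2, w3, w5}

w0, w1, w2, w3, w5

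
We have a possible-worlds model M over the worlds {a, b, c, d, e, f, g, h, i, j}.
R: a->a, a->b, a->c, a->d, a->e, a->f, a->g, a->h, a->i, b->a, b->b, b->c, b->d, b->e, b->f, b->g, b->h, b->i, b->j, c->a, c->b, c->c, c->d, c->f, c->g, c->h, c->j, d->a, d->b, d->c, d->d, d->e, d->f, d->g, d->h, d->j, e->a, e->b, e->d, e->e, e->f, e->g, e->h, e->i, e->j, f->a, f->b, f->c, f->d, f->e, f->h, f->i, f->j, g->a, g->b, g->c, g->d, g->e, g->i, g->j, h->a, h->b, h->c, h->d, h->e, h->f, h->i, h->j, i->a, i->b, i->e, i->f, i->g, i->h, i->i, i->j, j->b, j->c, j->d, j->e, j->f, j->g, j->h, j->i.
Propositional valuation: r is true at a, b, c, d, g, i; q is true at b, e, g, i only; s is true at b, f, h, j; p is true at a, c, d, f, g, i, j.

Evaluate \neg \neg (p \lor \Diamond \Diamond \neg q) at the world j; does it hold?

Yes

Recall that \Diamond ψ holds at a world iff ψ holds at some accessible world.
At j: \neg (p \lor \Diamond \Diamond \neg q) is false, so \neg \neg (p \lor \Diamond \Diamond \neg q) is true.
  At j: p \lor \Diamond \Diamond \neg q is true, so \neg (p \lor \Diamond \Diamond \neg q) is false.
    At j: p is true, \Diamond \Diamond \neg q is true, so p \lor \Diamond \Diamond \neg q is true.
      At j: \Diamond \Diamond \neg q requires \Diamond \neg q at some successor in {b, c, d, e, f, g, h, i}.
        \Diamond \neg q holds at b, so \Diamond \Diamond \neg q is true at j.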